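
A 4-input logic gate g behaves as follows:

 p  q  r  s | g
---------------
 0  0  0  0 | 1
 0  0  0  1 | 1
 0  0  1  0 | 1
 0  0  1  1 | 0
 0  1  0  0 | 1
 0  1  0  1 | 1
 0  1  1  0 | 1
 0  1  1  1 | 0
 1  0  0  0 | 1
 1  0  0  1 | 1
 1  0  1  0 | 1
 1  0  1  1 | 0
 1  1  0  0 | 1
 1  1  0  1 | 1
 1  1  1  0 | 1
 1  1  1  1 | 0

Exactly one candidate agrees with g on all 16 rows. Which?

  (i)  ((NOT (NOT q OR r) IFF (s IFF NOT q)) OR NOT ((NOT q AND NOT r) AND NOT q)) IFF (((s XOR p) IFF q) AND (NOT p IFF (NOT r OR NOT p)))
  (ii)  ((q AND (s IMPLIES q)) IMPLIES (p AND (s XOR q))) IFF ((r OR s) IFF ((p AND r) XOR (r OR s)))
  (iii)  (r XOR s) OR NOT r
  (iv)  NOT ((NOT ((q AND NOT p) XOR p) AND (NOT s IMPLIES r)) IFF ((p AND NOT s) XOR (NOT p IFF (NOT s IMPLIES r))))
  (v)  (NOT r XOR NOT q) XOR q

(i): at (0,1,0,0) it gives 0, but g = 1 — eliminated.
(ii): at (0,0,1,1) it gives 1, but g = 0 — eliminated.
(iv): at (0,0,0,0) it gives 0, but g = 1 — eliminated.
(v): at (0,0,0,0) it gives 0, but g = 1 — eliminated.
That leaves (iii). Evaluating it on every row reproduces the table of g exactly.

iii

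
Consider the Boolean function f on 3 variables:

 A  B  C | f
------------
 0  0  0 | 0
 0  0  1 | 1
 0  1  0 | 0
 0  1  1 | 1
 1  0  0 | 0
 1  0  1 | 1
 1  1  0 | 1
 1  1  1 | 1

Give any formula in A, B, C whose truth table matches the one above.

f(A, B, C) = ((((A' · B') · C') + ((A' · B) · C')) + ((A · B') · C'))'

There are just 3 zero rows: (0,0,0), (0,1,0), (1,0,0). Their minterms are ¬A·¬B·¬C, ¬A·B·¬C, A·¬B·¬C; the OR of those covers precisely the 0-outputs, and negating it yields f.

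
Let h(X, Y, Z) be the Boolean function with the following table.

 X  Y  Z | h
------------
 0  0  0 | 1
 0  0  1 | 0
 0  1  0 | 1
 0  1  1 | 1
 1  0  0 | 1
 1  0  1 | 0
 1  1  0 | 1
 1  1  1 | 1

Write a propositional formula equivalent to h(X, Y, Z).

The 0-rows are (0,0,1), (1,0,1). Take each as a conjunction (¬X·¬Y·Z, X·¬Y·Z), form their disjunction, and complement — that gives a formula that is 1 everywhere h is.

h(X, Y, Z) = ~(((~X & ~Y) & Z) | ((X & ~Y) & Z))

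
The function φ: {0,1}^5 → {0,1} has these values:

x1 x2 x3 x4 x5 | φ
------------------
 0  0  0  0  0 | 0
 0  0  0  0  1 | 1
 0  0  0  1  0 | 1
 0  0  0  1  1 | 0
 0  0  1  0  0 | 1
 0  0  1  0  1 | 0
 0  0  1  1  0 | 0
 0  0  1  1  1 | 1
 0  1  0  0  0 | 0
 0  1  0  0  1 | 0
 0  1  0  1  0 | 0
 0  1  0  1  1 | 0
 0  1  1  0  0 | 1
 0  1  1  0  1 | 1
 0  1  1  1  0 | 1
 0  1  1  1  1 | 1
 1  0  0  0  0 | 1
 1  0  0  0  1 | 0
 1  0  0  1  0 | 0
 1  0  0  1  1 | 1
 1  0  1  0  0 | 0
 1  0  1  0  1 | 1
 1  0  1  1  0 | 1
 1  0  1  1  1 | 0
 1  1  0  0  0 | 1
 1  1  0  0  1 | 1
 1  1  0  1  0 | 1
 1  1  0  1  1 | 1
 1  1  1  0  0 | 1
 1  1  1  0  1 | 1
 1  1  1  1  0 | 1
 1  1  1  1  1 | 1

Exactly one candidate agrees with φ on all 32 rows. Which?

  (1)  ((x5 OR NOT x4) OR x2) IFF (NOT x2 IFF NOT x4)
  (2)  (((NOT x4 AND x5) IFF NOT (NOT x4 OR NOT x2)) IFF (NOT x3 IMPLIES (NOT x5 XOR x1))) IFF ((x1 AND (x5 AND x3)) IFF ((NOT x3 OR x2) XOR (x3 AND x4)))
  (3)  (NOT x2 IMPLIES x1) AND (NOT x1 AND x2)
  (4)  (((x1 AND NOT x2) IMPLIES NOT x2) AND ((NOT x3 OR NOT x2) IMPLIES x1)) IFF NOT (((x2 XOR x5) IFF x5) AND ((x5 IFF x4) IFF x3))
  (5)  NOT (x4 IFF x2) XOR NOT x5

(1): at (0,0,0,0,0) it gives 1, but φ = 0 — eliminated.
(2): at (0,0,0,0,1) it gives 0, but φ = 1 — eliminated.
(3): at (0,0,0,0,1) it gives 0, but φ = 1 — eliminated.
(5): at (0,0,0,0,0) it gives 1, but φ = 0 — eliminated.
Only (4) survives; checking it on all 32 rows confirms it matches φ.

4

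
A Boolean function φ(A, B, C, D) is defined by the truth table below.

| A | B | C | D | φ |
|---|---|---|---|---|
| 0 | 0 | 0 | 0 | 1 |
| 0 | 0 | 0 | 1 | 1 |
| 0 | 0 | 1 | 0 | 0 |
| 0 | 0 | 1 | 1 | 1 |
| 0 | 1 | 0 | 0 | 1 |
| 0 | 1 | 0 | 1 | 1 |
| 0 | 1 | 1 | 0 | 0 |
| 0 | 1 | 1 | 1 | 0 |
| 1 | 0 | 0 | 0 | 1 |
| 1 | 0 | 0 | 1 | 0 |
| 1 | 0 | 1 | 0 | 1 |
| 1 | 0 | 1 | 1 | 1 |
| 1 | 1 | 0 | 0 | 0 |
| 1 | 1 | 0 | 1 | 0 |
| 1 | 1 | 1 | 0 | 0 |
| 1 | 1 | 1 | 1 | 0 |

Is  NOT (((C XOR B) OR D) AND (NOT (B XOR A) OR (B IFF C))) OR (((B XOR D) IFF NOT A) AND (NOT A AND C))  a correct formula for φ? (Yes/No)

Check the formula against φ row by row:
  A=0, B=0, C=0, D=0: formula gives 1, φ = 1 ✓
  A=0, B=0, C=0, D=1: formula gives 0, but φ = 1 ✗
Since they disagree at (0,0,0,1), the expression is not a correct formula for φ.

No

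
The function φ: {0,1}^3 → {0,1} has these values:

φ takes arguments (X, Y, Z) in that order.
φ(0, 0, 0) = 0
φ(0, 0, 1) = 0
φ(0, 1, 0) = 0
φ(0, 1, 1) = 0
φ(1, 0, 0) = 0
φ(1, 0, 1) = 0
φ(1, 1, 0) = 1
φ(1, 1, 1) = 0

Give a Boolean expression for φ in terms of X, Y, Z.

φ(X, Y, Z) = (X ∧ Y) ∧ ¬Z

Only row (1,1,0) gives 1. That row's minterm X·Y·¬Z is φ directly.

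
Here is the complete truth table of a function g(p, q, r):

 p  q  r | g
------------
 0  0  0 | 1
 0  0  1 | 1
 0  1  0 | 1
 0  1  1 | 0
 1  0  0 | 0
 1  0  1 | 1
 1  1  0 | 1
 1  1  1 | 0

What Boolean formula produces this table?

The 0-rows are (0,1,1), (1,0,0), (1,1,1). Take each as a conjunction (¬p·q·r, p·¬q·¬r, p·q·r), form their disjunction, and complement — that gives a formula that is 1 everywhere g is.

g(p, q, r) = NOT ((((NOT p AND q) AND r) OR ((p AND NOT q) AND NOT r)) OR ((p AND q) AND r))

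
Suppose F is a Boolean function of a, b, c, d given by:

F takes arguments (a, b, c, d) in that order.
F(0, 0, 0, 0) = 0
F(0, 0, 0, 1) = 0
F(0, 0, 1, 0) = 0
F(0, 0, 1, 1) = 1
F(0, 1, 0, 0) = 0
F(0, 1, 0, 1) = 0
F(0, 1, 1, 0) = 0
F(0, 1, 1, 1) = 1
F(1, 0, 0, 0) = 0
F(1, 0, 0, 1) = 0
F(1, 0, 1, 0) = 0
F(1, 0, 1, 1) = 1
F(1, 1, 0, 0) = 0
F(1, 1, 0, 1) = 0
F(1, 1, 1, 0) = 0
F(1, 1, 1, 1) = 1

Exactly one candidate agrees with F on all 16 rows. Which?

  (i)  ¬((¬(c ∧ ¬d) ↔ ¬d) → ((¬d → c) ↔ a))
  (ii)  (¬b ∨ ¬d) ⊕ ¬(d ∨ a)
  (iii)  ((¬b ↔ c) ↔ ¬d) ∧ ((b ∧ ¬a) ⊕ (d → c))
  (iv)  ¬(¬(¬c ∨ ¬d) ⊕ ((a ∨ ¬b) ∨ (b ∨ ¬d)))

(i): at (0,0,1,1) it gives 0, but F = 1 — eliminated.
(ii): at (0,0,0,1) it gives 1, but F = 0 — eliminated.
(iii): at (0,0,1,0) it gives 1, but F = 0 — eliminated.
(iv) is the remaining candidate, and it agrees with F on all 16 inputs.

iv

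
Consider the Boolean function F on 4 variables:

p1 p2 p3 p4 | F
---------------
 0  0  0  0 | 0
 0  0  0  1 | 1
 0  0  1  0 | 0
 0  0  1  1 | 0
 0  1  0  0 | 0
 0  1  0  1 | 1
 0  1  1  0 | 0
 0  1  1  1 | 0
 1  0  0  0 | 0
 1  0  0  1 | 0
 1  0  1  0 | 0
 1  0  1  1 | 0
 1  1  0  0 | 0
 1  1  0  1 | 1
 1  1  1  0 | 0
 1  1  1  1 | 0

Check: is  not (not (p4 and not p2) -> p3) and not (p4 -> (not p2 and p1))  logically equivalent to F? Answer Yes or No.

Evaluate not (not (p4 and not p2) -> p3) and not (p4 -> (not p2 and p1)) on each row and compare to F:
  p1=0, p2=0, p3=0, p4=0: formula gives 0, F = 0 ✓
  p1=0, p2=0, p3=0, p4=1: formula gives 0, but F = 1 ✗
Row (0,0,0,1) is a counterexample, so the formula is not equivalent to F.

No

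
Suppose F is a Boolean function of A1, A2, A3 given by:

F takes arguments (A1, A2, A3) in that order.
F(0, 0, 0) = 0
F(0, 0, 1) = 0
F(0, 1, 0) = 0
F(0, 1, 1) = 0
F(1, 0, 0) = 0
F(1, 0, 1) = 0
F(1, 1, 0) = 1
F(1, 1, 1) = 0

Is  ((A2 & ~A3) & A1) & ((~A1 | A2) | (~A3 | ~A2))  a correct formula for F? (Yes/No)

Check the formula against F row by row:
  A1=0, A2=0, A3=0: formula gives 0, F = 0 ✓
  A1=0, A2=0, A3=1: formula gives 0, F = 0 ✓
  A1=0, A2=1, A3=0: formula gives 0, F = 0 ✓
  A1=0, A2=1, A3=1: formula gives 0, F = 0 ✓
  A1=1, A2=0, A3=0: formula gives 0, F = 0 ✓
  … (the remaining 3 rows also agree.)
All 8 rows match — the expression computes F exactly.

Yes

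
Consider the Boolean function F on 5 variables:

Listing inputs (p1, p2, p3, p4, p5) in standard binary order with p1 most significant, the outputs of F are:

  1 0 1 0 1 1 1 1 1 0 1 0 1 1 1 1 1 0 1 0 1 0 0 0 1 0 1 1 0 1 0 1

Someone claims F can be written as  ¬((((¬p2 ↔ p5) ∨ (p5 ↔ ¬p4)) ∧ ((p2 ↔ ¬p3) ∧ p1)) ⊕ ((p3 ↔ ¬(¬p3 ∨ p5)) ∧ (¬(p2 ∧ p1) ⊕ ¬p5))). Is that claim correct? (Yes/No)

Yes

Evaluate ¬((((¬p2 ↔ p5) ∨ (p5 ↔ ¬p4)) ∧ ((p2 ↔ ¬p3) ∧ p1)) ⊕ ((p3 ↔ ¬(¬p3 ∨ p5)) ∧ (¬(p2 ∧ p1) ⊕ ¬p5))) on each row and compare to F:
  p1=0, p2=0, p3=0, p4=0, p5=0: formula gives 1, F = 1 ✓
  p1=0, p2=0, p3=0, p4=0, p5=1: formula gives 0, F = 0 ✓
  p1=0, p2=0, p3=0, p4=1, p5=0: formula gives 1, F = 1 ✓
  p1=0, p2=0, p3=0, p4=1, p5=1: formula gives 0, F = 0 ✓
  …and likewise for the remaining 28 rows.
Every row agrees, so the formula is equivalent.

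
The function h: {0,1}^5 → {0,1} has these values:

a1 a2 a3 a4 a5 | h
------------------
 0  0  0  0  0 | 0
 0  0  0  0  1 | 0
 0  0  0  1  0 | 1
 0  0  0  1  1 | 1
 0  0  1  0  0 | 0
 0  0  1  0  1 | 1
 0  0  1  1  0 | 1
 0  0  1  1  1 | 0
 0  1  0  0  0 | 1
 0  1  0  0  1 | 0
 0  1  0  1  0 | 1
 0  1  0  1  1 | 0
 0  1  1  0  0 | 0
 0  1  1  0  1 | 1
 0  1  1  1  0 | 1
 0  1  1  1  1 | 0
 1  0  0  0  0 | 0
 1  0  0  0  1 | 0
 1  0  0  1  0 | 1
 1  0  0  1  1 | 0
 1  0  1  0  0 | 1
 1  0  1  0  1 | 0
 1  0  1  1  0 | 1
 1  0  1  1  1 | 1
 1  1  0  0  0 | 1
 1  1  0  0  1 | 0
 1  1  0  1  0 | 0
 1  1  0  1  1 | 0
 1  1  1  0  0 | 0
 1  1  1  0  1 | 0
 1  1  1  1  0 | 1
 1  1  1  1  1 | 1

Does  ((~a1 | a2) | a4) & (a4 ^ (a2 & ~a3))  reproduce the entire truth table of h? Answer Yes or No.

Check the formula against h row by row:
  a1=0, a2=0, a3=0, a4=0, a5=0: formula gives 0, h = 0 ✓
  a1=0, a2=0, a3=0, a4=0, a5=1: formula gives 0, h = 0 ✓
  a1=0, a2=0, a3=0, a4=1, a5=0: formula gives 1, h = 1 ✓
  a1=0, a2=0, a3=0, a4=1, a5=1: formula gives 1, h = 1 ✓
  …
  a1=0, a2=0, a3=1, a4=0, a5=1: formula gives 0, but h = 1 ✗
Since they disagree at (0,0,1,0,1), the expression is not a correct formula for h.

No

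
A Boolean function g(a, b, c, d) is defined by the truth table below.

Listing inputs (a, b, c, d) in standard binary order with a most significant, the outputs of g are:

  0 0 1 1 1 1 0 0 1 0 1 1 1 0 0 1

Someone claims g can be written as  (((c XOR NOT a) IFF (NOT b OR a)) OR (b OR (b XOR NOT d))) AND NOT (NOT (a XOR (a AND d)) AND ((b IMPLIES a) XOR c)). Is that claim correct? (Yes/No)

No

Test each input against both g and the formula:
  a=0, b=0, c=0, d=0: formula gives 0, g = 0 ✓
  a=0, b=0, c=0, d=1: formula gives 0, g = 0 ✓
  a=0, b=0, c=1, d=0: formula gives 1, g = 1 ✓
  a=0, b=0, c=1, d=1: formula gives 0, but g = 1 ✗
Since they disagree at (0,0,1,1), the expression is not a correct formula for g.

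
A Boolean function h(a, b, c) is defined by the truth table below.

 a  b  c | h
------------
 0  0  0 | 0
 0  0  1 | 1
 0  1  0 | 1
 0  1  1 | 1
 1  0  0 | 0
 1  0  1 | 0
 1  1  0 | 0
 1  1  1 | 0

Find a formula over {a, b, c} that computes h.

h(a, b, c) = (((a' · b') · c) + ((a' · b) · c')) + ((a' · b) · c)

h=1 on 3 inputs: (0,0,1), (0,1,0), (0,1,1). Reading each as a conjunction of literals (¬a·¬b·c, ¬a·b·¬c, ¬a·b·c) and taking the OR gives the canonical DNF.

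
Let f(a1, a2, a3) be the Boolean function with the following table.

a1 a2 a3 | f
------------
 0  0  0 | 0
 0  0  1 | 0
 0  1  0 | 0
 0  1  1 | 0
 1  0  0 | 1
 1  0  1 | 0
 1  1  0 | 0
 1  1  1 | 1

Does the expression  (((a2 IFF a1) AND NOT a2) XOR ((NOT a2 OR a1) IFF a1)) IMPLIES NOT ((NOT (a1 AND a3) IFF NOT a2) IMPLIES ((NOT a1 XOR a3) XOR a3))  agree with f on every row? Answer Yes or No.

Yes

Check the formula against f row by row:
  a1=0, a2=0, a3=0: formula gives 0, f = 0 ✓
  a1=0, a2=0, a3=1: formula gives 0, f = 0 ✓
  a1=0, a2=1, a3=0: formula gives 0, f = 0 ✓
  a1=0, a2=1, a3=1: formula gives 0, f = 0 ✓
  a1=1, a2=0, a3=0: formula gives 1, f = 1 ✓
  … (the remaining 3 rows also agree.)
All 8 rows match — the expression computes f exactly.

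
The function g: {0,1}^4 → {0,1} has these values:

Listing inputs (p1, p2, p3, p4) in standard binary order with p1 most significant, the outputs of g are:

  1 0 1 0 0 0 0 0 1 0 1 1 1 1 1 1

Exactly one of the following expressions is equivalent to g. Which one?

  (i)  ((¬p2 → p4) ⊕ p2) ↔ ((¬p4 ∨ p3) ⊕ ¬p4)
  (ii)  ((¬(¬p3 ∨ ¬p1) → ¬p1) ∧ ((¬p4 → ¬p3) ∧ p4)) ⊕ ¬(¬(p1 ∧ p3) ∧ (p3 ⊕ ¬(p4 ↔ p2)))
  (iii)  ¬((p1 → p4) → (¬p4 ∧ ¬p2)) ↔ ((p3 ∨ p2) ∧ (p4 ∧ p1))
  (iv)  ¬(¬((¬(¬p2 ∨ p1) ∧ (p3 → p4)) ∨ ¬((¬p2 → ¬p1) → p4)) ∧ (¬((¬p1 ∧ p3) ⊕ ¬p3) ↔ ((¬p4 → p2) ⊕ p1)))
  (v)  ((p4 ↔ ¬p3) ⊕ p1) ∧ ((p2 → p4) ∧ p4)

iii

(i) disagrees with g on (0,0,1,1) (formula → 1, table → 0); rule it out.
(ii) disagrees with g on (0,0,0,1) (formula → 1, table → 0); rule it out.
(iv) disagrees with g on (0,0,0,1) (formula → 1, table → 0); rule it out.
(v) disagrees with g on (0,0,0,0) (formula → 0, table → 1); rule it out.
Only (iii) survives; checking it on all 16 rows confirms it matches g.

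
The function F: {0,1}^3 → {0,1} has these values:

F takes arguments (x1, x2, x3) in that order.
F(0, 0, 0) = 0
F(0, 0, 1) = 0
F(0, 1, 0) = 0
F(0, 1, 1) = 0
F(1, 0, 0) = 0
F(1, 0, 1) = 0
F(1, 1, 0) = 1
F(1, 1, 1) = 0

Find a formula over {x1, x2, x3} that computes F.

Only row (1,1,0) gives 1. That row's minterm x1·x2·¬x3 is F directly.

F(x1, x2, x3) = (x1 · x2) · x3'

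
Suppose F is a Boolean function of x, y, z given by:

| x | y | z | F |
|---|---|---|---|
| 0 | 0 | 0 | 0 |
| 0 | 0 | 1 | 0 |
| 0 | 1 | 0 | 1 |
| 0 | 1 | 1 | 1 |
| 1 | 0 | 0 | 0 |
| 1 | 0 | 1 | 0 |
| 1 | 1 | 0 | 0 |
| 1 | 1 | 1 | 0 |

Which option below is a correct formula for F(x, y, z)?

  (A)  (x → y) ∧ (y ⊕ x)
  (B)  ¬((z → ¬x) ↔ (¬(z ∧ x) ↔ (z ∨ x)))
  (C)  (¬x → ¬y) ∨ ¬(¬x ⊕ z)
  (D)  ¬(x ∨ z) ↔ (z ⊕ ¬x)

(B) fails at (0,0,0): the formula yields 1, F is 0.
(C) fails at (0,0,0): the formula yields 1, F is 0.
(D) fails at (0,0,0): the formula yields 1, F is 0.
That leaves (A). Evaluating it on every row reproduces the table of F exactly.

A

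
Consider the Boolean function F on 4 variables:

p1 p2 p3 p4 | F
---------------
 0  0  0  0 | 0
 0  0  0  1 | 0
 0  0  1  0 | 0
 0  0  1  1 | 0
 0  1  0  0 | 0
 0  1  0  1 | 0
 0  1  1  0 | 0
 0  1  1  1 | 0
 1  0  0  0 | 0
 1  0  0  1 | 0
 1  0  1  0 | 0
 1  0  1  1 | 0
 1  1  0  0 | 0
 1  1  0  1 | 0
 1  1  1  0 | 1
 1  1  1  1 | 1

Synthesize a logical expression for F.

F(p1, p2, p3, p4) = (((p1 and p2) and p3) and not p4) or (((p1 and p2) and p3) and p4)

F=1 on 2 inputs: (1,1,1,0), (1,1,1,1). Reading each as a conjunction of literals (p1·p2·p3·¬p4, p1·p2·p3·p4) and taking the OR gives the canonical DNF.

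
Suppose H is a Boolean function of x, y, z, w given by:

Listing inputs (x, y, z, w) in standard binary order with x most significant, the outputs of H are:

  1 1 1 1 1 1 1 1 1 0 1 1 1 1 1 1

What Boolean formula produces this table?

Only row (1,0,0,1) gives 0. So H is 1 everywhere except there — the complement of the minterm x·¬y·¬z·w.

H(x, y, z, w) = not (((x and not y) and not z) and w)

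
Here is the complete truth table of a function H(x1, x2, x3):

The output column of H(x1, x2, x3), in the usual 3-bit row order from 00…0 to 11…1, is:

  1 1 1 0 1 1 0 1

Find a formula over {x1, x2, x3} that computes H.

H is 0 on only 2 rows — (0,1,1), (1,1,0). Writing each as a minterm (¬x1·x2·x3, x1·x2·¬x3) and OR-ing them characterizes exactly where H=0, so H is the negation of that disjunction.

H(x1, x2, x3) = ~(((~x1 & x2) & x3) | ((x1 & x2) & ~x3))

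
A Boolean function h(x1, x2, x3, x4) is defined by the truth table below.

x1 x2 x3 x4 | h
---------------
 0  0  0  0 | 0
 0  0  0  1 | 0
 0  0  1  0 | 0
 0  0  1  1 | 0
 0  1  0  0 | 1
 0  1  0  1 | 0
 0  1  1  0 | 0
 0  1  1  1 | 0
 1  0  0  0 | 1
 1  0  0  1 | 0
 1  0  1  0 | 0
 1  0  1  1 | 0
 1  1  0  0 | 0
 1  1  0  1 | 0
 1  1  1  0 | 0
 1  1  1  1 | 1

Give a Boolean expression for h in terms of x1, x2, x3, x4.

h(x1, x2, x3, x4) = ((((¬x1 ∧ x2) ∧ ¬x3) ∧ ¬x4) ∨ (((x1 ∧ ¬x2) ∧ ¬x3) ∧ ¬x4)) ∨ (((x1 ∧ x2) ∧ x3) ∧ x4)

h=1 on 3 inputs: (0,1,0,0), (1,0,0,0), (1,1,1,1). Reading each as a conjunction of literals (¬x1·x2·¬x3·¬x4, x1·¬x2·¬x3·¬x4, x1·x2·x3·x4) and taking the OR gives the canonical DNF.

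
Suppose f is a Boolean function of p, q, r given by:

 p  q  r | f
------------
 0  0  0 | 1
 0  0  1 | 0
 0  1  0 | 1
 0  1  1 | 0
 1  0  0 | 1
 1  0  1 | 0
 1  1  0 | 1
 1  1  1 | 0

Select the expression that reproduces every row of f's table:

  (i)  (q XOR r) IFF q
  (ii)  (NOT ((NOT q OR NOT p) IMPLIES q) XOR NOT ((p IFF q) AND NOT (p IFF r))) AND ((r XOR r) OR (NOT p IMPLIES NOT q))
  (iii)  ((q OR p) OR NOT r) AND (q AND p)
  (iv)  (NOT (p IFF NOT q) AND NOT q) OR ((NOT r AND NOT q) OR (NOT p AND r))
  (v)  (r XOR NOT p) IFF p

i

(ii) disagrees with f on (0,0,0) (formula → 0, table → 1); rule it out.
(iii) disagrees with f on (0,0,0) (formula → 0, table → 1); rule it out.
(iv) disagrees with f on (0,0,1) (formula → 1, table → 0); rule it out.
(v) disagrees with f on (0,0,0) (formula → 0, table → 1); rule it out.
Only (i) survives; checking it on all 8 rows confirms it matches f.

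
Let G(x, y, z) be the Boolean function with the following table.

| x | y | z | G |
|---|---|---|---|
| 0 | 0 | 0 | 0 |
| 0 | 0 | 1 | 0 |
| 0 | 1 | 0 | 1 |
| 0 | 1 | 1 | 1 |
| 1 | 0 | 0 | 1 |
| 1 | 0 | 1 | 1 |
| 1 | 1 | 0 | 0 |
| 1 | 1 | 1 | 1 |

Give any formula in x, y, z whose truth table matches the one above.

G(x, y, z) = ~((((~x & ~y) & ~z) | ((~x & ~y) & z)) | ((x & y) & ~z))

G is 0 on only 3 rows — (0,0,0), (0,0,1), (1,1,0). Writing each as a minterm (¬x·¬y·¬z, ¬x·¬y·z, x·y·¬z) and OR-ing them characterizes exactly where G=0, so G is the negation of that disjunction.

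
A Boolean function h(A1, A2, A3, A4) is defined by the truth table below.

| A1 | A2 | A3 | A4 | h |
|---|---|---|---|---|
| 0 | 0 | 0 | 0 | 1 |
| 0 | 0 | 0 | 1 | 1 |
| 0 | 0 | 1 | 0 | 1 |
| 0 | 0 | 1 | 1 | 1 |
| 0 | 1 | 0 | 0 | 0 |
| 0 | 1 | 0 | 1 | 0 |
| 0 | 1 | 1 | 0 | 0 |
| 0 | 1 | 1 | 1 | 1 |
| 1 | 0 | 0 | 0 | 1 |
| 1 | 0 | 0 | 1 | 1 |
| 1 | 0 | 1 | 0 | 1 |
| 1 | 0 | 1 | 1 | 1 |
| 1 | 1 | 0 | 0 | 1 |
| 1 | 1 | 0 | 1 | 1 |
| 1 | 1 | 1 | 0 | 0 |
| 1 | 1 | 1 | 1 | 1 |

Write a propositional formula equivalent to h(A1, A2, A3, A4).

The 0-rows are (0,1,0,0), (0,1,0,1), (0,1,1,0), (1,1,1,0). Take each as a conjunction (¬A1·A2·¬A3·¬A4, ¬A1·A2·¬A3·A4, ¬A1·A2·A3·¬A4, A1·A2·A3·¬A4), form their disjunction, and complement — that gives a formula that is 1 everywhere h is.

h(A1, A2, A3, A4) = NOT ((((((NOT A1 AND A2) AND NOT A3) AND NOT A4) OR (((NOT A1 AND A2) AND NOT A3) AND A4)) OR (((NOT A1 AND A2) AND A3) AND NOT A4)) OR (((A1 AND A2) AND A3) AND NOT A4))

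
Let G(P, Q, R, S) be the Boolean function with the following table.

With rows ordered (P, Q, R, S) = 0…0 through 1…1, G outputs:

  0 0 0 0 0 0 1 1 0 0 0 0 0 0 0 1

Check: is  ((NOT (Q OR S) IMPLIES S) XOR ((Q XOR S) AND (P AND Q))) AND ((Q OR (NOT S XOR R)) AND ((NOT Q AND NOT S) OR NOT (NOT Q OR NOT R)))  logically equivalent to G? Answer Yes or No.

Yes

Check the formula against G row by row:
  P=0, Q=0, R=0, S=0: formula gives 0, G = 0 ✓
  P=0, Q=0, R=0, S=1: formula gives 0, G = 0 ✓
  P=0, Q=0, R=1, S=0: formula gives 0, G = 0 ✓
  P=0, Q=0, R=1, S=1: formula gives 0, G = 0 ✓
  … (the remaining 12 rows also agree.)
All 16 rows match — the expression computes G exactly.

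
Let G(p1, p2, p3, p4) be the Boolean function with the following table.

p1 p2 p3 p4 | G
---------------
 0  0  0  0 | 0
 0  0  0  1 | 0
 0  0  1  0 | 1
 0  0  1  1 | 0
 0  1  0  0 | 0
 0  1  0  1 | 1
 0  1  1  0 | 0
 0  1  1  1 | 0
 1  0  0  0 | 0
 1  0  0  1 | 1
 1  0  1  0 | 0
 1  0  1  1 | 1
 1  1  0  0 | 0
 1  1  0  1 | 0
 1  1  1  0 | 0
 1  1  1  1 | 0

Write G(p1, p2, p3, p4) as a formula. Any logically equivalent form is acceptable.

G=1 on 4 inputs: (0,0,1,0), (0,1,0,1), (1,0,0,1), (1,0,1,1). Reading each as a conjunction of literals (¬p1·¬p2·p3·¬p4, ¬p1·p2·¬p3·p4, p1·¬p2·¬p3·p4, p1·¬p2·p3·p4) and taking the OR gives the canonical DNF.

G(p1, p2, p3, p4) = (((((¬p1 ∧ ¬p2) ∧ p3) ∧ ¬p4) ∨ (((¬p1 ∧ p2) ∧ ¬p3) ∧ p4)) ∨ (((p1 ∧ ¬p2) ∧ ¬p3) ∧ p4)) ∨ (((p1 ∧ ¬p2) ∧ p3) ∧ p4)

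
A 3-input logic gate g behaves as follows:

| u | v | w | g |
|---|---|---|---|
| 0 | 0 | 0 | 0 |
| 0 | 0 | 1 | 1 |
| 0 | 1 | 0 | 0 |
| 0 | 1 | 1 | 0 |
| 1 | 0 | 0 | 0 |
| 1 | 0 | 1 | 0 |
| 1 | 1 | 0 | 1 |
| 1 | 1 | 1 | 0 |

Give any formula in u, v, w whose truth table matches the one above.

The 1-rows are (0,0,1), (1,1,0). Each contributes one minterm — ¬u·¬v·w; u·v·¬w — and their disjunction is a sum-of-products form of g.

g(u, v, w) = ((¬u ∧ ¬v) ∧ w) ∨ ((u ∧ v) ∧ ¬w)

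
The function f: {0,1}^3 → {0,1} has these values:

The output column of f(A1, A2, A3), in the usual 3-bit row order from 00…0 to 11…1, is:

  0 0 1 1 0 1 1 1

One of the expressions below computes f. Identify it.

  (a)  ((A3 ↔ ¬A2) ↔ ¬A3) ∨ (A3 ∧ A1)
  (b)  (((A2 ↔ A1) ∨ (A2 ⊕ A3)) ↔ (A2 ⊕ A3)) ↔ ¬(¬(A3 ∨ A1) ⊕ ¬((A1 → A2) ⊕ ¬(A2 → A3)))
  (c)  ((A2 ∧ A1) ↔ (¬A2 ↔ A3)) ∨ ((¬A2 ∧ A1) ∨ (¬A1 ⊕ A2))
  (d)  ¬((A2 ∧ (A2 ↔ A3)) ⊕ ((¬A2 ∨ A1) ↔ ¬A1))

a

(b) fails at (0,0,0): the formula yields 1, f is 0.
(c) fails at (0,0,0): the formula yields 1, f is 0.
(d) fails at (0,1,1): the formula yields 0, f is 1.
That leaves (a). Evaluating it on every row reproduces the table of f exactly.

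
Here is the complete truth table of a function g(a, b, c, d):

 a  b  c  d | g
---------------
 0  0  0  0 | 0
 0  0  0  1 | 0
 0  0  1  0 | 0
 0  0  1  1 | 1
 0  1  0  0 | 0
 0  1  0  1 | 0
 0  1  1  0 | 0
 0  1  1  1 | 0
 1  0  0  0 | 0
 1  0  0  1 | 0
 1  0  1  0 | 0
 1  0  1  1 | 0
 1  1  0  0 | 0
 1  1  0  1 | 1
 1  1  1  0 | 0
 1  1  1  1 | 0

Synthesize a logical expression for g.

g(a, b, c, d) = (((a' · b') · c) · d) + (((a · b) · c') · d)

Collect the rows where g=1 — (0,0,1,1), (1,1,0,1) — and write one minterm per row: ¬a·¬b·c·d, a·b·¬c·d. Their union (logical OR) reproduces the table exactly.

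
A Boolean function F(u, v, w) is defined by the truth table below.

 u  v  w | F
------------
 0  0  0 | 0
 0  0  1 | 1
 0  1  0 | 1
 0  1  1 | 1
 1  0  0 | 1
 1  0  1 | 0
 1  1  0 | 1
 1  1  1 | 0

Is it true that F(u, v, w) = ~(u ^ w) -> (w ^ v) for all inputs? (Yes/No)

No

Evaluate ~(u ^ w) -> (w ^ v) on each row and compare to F:
  u=0, v=0, w=0: formula gives 0, F = 0 ✓
  u=0, v=0, w=1: formula gives 1, F = 1 ✓
  u=0, v=1, w=0: formula gives 1, F = 1 ✓
  u=0, v=1, w=1: formula gives 1, F = 1 ✓
  u=1, v=0, w=0: formula gives 1, F = 1 ✓
  u=1, v=0, w=1: formula gives 1, but F = 0 ✗
Since they disagree at (1,0,1), the expression is not a correct formula for F.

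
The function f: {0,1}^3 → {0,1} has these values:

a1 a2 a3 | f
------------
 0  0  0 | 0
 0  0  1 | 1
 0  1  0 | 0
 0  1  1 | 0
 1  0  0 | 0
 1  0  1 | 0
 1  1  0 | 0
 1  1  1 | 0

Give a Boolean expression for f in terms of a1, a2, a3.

f(a1, a2, a3) = (a1' · a2') · a3

f is 1 on exactly one input, (0,0,1), whose minterm is ¬a1·¬a2·a3. So f is just that conjunction.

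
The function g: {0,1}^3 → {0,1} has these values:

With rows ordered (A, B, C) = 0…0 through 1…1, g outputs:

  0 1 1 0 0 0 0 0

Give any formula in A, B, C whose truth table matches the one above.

g=1 on 2 inputs: (0,0,1), (0,1,0). Reading each as a conjunction of literals (¬A·¬B·C, ¬A·B·¬C) and taking the OR gives the canonical DNF.

g(A, B, C) = ((A' · B') · C) + ((A' · B) · C')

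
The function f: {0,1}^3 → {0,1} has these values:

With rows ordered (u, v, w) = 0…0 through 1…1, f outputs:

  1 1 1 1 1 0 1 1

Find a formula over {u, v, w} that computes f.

f is 0 on exactly one input, (1,0,1), whose minterm is u·¬v·w. So f is the negation of that single conjunction.

f(u, v, w) = ~((u & ~v) & w)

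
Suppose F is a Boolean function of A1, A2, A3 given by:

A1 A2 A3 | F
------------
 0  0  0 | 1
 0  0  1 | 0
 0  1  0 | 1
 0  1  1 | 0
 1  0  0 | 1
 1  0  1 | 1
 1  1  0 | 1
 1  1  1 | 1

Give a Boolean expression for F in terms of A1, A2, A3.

The 0-rows are (0,0,1), (0,1,1). Take each as a conjunction (¬A1·¬A2·A3, ¬A1·A2·A3), form their disjunction, and complement — that gives a formula that is 1 everywhere F is.

F(A1, A2, A3) = ¬(((¬A1 ∧ ¬A2) ∧ A3) ∨ ((¬A1 ∧ A2) ∧ A3))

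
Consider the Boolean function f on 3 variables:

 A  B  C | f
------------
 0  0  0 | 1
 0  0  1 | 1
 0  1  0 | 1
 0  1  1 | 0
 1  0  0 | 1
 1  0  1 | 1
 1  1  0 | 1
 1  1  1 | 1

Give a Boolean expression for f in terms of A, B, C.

f(A, B, C) = not ((not A and B) and C)

f is 0 on exactly one input, (0,1,1), whose minterm is ¬A·B·C. So f is the negation of that single conjunction.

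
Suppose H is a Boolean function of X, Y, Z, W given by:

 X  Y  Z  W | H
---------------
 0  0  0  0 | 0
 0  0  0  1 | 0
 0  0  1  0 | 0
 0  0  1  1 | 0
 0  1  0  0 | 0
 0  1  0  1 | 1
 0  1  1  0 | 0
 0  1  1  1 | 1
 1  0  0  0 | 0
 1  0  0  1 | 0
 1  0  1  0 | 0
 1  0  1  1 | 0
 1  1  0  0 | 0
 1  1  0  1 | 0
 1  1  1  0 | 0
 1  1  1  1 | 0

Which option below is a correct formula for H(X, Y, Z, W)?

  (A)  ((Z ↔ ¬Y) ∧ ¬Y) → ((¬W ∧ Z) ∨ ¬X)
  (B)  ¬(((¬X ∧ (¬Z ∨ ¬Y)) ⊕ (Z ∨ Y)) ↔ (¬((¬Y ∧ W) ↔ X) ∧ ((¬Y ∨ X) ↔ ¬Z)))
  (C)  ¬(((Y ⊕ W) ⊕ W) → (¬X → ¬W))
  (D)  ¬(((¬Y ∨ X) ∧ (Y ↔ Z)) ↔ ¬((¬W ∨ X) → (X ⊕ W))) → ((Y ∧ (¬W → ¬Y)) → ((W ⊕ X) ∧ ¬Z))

(A) fails at (0,0,0,0): the formula yields 1, H is 0.
(B) fails at (0,0,0,0): the formula yields 1, H is 0.
(D) fails at (0,0,0,0): the formula yields 1, H is 0.
Only (C) survives; checking it on all 16 rows confirms it matches H.

C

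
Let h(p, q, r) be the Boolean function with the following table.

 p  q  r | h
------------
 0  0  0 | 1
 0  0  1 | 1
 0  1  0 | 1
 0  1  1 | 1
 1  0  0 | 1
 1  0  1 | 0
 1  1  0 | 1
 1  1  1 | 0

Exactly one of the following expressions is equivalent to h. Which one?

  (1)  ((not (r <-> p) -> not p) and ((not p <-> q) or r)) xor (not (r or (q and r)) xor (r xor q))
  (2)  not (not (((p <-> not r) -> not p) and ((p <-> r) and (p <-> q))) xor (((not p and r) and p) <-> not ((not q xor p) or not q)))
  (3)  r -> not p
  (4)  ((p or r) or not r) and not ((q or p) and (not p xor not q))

(1) fails at (0,0,1): the formula yields 0, h is 1.
(2) fails at (0,0,0): the formula yields 0, h is 1.
(4) fails at (0,1,0): the formula yields 0, h is 1.
That leaves (3). Evaluating it on every row reproduces the table of h exactly.

3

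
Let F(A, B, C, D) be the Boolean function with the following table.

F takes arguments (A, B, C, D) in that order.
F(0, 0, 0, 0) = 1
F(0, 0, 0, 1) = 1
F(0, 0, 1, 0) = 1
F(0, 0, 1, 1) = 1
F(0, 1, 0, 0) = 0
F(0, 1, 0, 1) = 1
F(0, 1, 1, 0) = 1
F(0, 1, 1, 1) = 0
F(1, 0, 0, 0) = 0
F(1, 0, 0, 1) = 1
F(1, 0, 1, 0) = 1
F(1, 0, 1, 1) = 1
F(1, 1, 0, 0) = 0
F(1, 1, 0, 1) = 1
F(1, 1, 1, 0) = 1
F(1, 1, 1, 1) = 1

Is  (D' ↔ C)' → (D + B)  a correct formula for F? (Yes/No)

Test each input against both F and the formula:
  A=0, B=0, C=0, D=0: formula gives 0, but F = 1 ✗
A single disagreement suffices: at (0,0,0,0) they differ, so the formula does not compute F.

No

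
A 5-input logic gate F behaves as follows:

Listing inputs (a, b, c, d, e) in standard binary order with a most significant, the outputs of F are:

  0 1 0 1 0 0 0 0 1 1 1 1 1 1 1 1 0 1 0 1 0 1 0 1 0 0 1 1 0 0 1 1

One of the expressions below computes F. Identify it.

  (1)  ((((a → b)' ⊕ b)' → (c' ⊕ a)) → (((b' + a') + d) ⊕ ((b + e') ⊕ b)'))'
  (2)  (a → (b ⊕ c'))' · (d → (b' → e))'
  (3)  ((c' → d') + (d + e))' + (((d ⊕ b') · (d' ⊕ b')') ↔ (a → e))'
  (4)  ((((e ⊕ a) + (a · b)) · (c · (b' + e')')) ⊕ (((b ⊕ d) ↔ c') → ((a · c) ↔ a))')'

(2) disagrees with F on (0,0,0,0,1) (formula → 0, table → 1); rule it out.
(3) disagrees with F on (0,0,0,0,1) (formula → 0, table → 1); rule it out.
(4) disagrees with F on (0,0,0,0,0) (formula → 1, table → 0); rule it out.
Only (1) survives; checking it on all 32 rows confirms it matches F.

1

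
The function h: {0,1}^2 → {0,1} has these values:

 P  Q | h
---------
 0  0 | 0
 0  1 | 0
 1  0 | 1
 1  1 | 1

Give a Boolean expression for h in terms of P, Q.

The output simply equals P.

h(P, Q) = P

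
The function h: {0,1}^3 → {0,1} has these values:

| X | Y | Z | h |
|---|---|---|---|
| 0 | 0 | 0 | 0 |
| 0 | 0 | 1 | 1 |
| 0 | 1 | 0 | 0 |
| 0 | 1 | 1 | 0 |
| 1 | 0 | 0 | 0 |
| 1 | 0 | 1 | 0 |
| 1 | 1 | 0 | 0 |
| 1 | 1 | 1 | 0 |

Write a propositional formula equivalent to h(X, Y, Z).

h is 1 on exactly one input, (0,0,1), whose minterm is ¬X·¬Y·Z. So h is just that conjunction.

h(X, Y, Z) = (X' · Y') · Z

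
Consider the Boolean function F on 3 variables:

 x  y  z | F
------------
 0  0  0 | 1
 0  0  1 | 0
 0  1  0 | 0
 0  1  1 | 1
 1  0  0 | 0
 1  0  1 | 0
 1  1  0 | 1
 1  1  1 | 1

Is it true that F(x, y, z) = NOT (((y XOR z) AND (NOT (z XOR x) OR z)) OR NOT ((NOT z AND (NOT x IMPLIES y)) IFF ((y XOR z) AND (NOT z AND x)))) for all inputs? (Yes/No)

Check the formula against F row by row:
  x=0, y=0, z=0: formula gives 1, F = 1 ✓
  x=0, y=0, z=1: formula gives 0, F = 0 ✓
  x=0, y=1, z=0: formula gives 0, F = 0 ✓
  x=0, y=1, z=1: formula gives 1, F = 1 ✓
  x=1, y=0, z=0: formula gives 0, F = 0 ✓
  …and likewise for the remaining 3 rows.
Every row agrees, so the formula is equivalent.

Yes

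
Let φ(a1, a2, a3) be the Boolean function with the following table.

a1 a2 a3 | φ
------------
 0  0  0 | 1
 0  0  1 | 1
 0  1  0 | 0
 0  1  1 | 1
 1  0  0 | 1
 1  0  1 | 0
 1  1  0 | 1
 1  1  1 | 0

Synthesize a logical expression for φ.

φ is 0 on only 3 rows — (0,1,0), (1,0,1), (1,1,1). Writing each as a minterm (¬a1·a2·¬a3, a1·¬a2·a3, a1·a2·a3) and OR-ing them characterizes exactly where φ=0, so φ is the negation of that disjunction.

φ(a1, a2, a3) = ¬((((¬a1 ∧ a2) ∧ ¬a3) ∨ ((a1 ∧ ¬a2) ∧ a3)) ∨ ((a1 ∧ a2) ∧ a3))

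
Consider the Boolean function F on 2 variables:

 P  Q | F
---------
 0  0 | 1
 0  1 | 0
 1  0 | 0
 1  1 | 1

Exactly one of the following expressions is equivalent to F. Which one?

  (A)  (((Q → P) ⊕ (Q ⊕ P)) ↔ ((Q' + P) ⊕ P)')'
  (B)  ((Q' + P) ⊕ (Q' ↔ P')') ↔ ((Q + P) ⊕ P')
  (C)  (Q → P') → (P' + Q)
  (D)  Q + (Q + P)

(A): at (1,0) it gives 1, but F = 0 — eliminated.
(C): at (0,1) it gives 1, but F = 0 — eliminated.
(D): at (0,0) it gives 0, but F = 1 — eliminated.
Only (B) survives; checking it on all 4 rows confirms it matches F.

B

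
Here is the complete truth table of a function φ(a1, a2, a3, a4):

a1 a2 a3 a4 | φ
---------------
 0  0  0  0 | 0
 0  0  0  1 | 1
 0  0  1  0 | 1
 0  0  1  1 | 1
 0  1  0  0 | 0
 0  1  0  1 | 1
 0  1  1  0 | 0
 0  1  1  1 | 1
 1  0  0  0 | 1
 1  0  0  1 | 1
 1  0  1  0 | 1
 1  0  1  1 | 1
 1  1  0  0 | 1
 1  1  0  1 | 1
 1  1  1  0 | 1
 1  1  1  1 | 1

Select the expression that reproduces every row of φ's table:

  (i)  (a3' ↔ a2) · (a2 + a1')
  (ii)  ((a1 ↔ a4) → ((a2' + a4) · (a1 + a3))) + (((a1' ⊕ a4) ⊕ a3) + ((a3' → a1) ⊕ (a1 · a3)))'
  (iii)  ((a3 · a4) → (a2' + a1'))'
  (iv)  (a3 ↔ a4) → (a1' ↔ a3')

(i) fails at (0,0,0,1): the formula yields 0, φ is 1.
(iii) fails at (0,0,0,1): the formula yields 0, φ is 1.
(iv) fails at (0,0,0,0): the formula yields 1, φ is 0.
(ii) is the remaining candidate, and it agrees with φ on all 16 inputs.

ii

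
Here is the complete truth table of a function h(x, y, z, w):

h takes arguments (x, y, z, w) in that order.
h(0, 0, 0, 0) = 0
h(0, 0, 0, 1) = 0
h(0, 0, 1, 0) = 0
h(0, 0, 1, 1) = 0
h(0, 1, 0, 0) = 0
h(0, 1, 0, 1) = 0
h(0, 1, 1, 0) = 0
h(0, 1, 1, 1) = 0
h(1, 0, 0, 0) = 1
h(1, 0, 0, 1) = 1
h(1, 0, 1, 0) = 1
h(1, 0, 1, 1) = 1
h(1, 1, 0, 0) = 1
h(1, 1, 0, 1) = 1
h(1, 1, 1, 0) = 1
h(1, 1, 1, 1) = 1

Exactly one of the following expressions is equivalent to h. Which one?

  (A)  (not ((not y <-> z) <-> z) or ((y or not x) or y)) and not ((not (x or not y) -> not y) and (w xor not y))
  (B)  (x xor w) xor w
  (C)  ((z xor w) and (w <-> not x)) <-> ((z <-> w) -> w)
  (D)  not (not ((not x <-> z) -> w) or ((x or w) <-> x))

B

(A): at (0,0,0,1) it gives 1, but h = 0 — eliminated.
(C): at (0,0,0,0) it gives 1, but h = 0 — eliminated.
(D): at (0,0,0,1) it gives 1, but h = 0 — eliminated.
Only (B) survives; checking it on all 16 rows confirms it matches h.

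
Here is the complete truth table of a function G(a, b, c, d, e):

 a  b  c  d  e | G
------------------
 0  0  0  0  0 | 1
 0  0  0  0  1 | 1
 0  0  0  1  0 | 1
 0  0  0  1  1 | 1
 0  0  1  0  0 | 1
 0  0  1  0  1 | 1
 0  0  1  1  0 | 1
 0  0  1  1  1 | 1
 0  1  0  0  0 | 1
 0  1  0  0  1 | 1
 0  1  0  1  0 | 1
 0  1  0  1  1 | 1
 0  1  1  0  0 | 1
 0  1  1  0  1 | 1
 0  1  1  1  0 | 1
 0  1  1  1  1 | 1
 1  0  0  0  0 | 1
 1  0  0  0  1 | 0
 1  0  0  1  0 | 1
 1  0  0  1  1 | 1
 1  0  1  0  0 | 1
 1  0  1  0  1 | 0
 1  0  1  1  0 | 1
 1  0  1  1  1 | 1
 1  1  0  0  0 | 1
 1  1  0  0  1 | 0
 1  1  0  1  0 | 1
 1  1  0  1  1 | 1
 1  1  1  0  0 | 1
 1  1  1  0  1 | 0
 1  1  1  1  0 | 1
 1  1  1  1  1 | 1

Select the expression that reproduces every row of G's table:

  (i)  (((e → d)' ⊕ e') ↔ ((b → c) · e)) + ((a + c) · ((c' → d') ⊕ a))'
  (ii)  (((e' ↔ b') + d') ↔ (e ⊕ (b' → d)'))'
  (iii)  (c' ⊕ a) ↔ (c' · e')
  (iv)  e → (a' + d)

(i) disagrees with G on (0,0,1,0,0) (formula → 0, table → 1); rule it out.
(ii) disagrees with G on (0,0,0,0,0) (formula → 0, table → 1); rule it out.
(iii) disagrees with G on (0,0,0,0,1) (formula → 0, table → 1); rule it out.
(iv) is the remaining candidate, and it agrees with G on all 32 inputs.

iv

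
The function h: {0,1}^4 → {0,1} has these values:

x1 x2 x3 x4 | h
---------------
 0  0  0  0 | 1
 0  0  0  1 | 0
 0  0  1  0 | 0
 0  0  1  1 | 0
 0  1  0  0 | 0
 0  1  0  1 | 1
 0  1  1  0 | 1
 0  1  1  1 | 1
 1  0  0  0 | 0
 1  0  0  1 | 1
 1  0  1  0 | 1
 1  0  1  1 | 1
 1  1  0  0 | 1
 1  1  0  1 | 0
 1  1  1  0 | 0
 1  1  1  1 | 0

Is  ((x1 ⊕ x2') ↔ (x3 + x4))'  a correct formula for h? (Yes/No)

Yes

Check the formula against h row by row:
  x1=0, x2=0, x3=0, x4=0: formula gives 1, h = 1 ✓
  x1=0, x2=0, x3=0, x4=1: formula gives 0, h = 0 ✓
  x1=0, x2=0, x3=1, x4=0: formula gives 0, h = 0 ✓
  x1=0, x2=0, x3=1, x4=1: formula gives 0, h = 0 ✓
  …and likewise for the remaining 12 rows.
No disagreement on any input; they are logically equivalent.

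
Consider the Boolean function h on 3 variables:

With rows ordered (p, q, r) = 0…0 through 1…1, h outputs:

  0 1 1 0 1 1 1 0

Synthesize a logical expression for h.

The 0-rows are (0,0,0), (0,1,1), (1,1,1). Take each as a conjunction (¬p·¬q·¬r, ¬p·q·r, p·q·r), form their disjunction, and complement — that gives a formula that is 1 everywhere h is.

h(p, q, r) = NOT ((((NOT p AND NOT q) AND NOT r) OR ((NOT p AND q) AND r)) OR ((p AND q) AND r))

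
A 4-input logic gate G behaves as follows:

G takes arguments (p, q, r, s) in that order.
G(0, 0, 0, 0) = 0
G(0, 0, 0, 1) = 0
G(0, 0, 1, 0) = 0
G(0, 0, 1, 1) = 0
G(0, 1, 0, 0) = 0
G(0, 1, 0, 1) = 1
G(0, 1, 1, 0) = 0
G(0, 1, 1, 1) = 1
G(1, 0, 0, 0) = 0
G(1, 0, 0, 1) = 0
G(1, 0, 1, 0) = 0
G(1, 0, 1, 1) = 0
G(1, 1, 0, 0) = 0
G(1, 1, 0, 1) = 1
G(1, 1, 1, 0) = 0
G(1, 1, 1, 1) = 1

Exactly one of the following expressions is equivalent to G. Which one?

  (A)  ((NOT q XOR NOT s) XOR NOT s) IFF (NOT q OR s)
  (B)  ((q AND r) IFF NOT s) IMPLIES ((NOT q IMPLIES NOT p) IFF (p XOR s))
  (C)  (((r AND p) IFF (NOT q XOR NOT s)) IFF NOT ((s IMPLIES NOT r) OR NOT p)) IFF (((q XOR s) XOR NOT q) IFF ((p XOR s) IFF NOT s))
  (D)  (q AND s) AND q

D

(A) disagrees with G on (0,0,0,0) (formula → 1, table → 0); rule it out.
(B) disagrees with G on (0,0,0,0) (formula → 1, table → 0); rule it out.
(C) disagrees with G on (0,0,0,0) (formula → 1, table → 0); rule it out.
Only (D) survives; checking it on all 16 rows confirms it matches G.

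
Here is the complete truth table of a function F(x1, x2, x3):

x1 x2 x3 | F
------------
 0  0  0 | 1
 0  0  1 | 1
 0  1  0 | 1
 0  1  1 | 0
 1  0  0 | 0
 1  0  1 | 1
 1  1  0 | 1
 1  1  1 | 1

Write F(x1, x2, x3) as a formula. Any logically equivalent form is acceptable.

There are just 2 zero rows: (0,1,1), (1,0,0). Their minterms are ¬x1·x2·x3, x1·¬x2·¬x3; the OR of those covers precisely the 0-outputs, and negating it yields F.

F(x1, x2, x3) = (((x1' · x2) · x3) + ((x1 · x2') · x3'))'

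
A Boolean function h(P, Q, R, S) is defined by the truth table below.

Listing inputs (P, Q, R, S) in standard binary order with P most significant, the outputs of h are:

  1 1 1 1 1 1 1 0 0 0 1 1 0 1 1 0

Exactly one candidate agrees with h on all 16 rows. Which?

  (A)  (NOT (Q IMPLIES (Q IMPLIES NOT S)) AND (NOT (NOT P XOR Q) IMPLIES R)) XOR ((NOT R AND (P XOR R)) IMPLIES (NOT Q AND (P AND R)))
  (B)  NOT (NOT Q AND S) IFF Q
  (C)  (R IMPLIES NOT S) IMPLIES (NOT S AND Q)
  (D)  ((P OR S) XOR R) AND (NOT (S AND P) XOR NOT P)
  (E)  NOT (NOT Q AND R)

A

(B): at (0,0,0,0) it gives 0, but h = 1 — eliminated.
(C): at (0,0,0,0) it gives 0, but h = 1 — eliminated.
(D): at (0,0,0,0) it gives 0, but h = 1 — eliminated.
(E): at (0,0,1,0) it gives 0, but h = 1 — eliminated.
Only (A) survives; checking it on all 16 rows confirms it matches h.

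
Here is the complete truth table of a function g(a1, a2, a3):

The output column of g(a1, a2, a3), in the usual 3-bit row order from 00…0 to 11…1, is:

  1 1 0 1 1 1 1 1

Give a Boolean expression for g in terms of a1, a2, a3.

g is 0 on exactly one input, (0,1,0), whose minterm is ¬a1·a2·¬a3. So g is the negation of that single conjunction.

g(a1, a2, a3) = NOT ((NOT a1 AND a2) AND NOT a3)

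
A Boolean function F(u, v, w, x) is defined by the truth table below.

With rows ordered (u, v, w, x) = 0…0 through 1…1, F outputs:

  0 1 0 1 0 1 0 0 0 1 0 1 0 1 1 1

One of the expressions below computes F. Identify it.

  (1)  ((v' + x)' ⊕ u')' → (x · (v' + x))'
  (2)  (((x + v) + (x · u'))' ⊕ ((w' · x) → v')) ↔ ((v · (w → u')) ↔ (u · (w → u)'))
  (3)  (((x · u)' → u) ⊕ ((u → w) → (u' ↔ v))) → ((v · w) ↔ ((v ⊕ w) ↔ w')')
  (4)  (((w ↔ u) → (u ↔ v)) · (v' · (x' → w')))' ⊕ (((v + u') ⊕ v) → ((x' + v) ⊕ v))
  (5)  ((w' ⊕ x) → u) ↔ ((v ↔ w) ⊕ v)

2

(1) disagrees with F on (0,0,0,0) (formula → 1, table → 0); rule it out.
(3) disagrees with F on (0,0,0,0) (formula → 1, table → 0); rule it out.
(4) disagrees with F on (0,0,0,0) (formula → 1, table → 0); rule it out.
(5) disagrees with F on (0,1,1,1) (formula → 1, table → 0); rule it out.
Only (2) survives; checking it on all 16 rows confirms it matches F.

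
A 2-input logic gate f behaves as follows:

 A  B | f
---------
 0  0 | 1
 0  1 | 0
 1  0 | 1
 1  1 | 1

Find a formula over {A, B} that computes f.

This is B → A (false only at 0,1).

f(A, B) = B → A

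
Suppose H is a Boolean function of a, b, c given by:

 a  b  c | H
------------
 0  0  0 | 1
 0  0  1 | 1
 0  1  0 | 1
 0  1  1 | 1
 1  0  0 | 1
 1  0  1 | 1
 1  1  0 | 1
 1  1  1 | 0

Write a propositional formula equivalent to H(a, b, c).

H(a, b, c) = NOT ((a AND b) AND c)

The output is 0 only when every input is 1 — NAND of all inputs.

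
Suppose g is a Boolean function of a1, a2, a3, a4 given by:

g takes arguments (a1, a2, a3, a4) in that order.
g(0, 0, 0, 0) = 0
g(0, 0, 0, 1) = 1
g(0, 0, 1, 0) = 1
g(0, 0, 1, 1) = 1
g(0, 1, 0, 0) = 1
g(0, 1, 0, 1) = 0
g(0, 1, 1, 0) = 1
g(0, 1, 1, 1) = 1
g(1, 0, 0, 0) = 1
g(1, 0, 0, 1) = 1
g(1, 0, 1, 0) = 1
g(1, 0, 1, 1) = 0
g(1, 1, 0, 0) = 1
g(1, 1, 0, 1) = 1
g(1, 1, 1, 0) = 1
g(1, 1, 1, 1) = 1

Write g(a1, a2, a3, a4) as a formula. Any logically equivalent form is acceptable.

g(a1, a2, a3, a4) = (((((a1' · a2') · a3') · a4') + (((a1' · a2) · a3') · a4)) + (((a1 · a2') · a3) · a4))'

g is 0 on only 3 rows — (0,0,0,0), (0,1,0,1), (1,0,1,1). Writing each as a minterm (¬a1·¬a2·¬a3·¬a4, ¬a1·a2·¬a3·a4, a1·¬a2·a3·a4) and OR-ing them characterizes exactly where g=0, so g is the negation of that disjunction.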